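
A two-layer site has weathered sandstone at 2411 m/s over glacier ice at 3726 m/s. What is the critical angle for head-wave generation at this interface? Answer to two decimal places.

At critical incidence the refracted ray runs along the interface (θ₂ = 90°), so sin θ_c = V₁/V₂.
θ_c = arcsin(2411/3726) = arcsin 0.6471 = 40.32°.

40.32°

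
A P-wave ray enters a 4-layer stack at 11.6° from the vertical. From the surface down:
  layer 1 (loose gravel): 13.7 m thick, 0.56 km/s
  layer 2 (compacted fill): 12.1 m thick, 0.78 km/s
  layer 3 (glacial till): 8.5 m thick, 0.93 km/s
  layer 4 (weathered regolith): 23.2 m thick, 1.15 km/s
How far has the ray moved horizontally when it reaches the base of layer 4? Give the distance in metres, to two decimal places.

19.87 m

Apply Snell's law at each interface; in layer i the horizontal offset is hᵢ·tan θᵢ.
Layer 1: θ = 11.60°; offset = 13.7·tan 11.60° = 2.8122 m.
Layer 2: sin θ = 0.78·sin 11.6°/0.56 = 0.2801, θ = 16.26°; offset = 12.1·tan 16.26° = 3.5302 m.
Layer 3: sin θ = 0.93·sin 11.6°/0.56 = 0.3339, θ = 19.51°; offset = 8.5·tan 19.51° = 3.0113 m.
Layer 4: sin θ = 1.15·sin 11.6°/0.56 = 0.4129, θ = 24.39°; offset = 23.2·tan 24.39° = 10.5186 m.
Σ offsets = 19.8722 m.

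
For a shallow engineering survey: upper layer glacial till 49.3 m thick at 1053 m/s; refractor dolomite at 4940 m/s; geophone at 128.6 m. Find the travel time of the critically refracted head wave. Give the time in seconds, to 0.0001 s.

0.1175 s

θ_c = arcsin(V₁/V₂) = arcsin(1053/4940) = 12.31°, cos θ_c = 0.9770.
Intercept time tᵢ = 2h cos θ_c / V₁ = 2·49.3·0.9770/1053 = 0.09149 s.
t = x/V₂ + tᵢ = 128.6/4940 + 0.09149 = 0.11752 s.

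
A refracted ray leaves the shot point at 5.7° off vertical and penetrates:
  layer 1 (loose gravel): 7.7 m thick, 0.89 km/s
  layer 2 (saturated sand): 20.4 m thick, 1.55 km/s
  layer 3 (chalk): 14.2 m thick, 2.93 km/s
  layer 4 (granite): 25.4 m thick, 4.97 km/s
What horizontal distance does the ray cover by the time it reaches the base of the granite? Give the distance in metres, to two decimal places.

Apply Snell's law at each interface; in layer i the horizontal offset is hᵢ·tan θᵢ.
Layer 1: θ = 5.70°; offset = 7.7·tan 5.70° = 0.7686 m.
Layer 2: sin θ = 1.55·sin 5.7°/0.89 = 0.1730, θ = 9.96°; offset = 20.4·tan 9.96° = 3.5826 m.
Layer 3: sin θ = 2.93·sin 5.7°/0.89 = 0.3270, θ = 19.09°; offset = 14.2·tan 19.09° = 4.9131 m.
Layer 4: sin θ = 4.97·sin 5.7°/0.89 = 0.5546, θ = 33.69°; offset = 25.4·tan 33.69° = 16.9302 m.
Total horizontal offset = 26.1945 m.

26.19 m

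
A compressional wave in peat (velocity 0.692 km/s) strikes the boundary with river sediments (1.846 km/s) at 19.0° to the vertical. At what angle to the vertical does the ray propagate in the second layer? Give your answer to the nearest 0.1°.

60.3°

sin θ₁/V₁ = sin θ₂/V₂ ⇒ sin θ₂ = 1.846·sin 19.0°/0.692 = 1.846·0.3256/0.692 = 0.8685.
θ₂ = arcsin 0.8685 = 60.28° from the normal.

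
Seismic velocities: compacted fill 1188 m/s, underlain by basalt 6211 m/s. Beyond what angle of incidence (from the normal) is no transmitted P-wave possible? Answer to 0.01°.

11.03°

At critical incidence the refracted ray runs along the interface (θ₂ = 90°), so sin θ_c = V₁/V₂.
θ_c = arcsin(1188/6211) = arcsin 0.1913 = 11.03°.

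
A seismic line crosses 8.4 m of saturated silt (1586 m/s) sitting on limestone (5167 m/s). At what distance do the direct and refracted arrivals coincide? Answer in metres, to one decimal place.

23.1 m

θ_c = arcsin(1586/5167) = 17.88°, so cos θ_c = 0.9517 and tᵢ = 2h cos θ_c/V₁ = 0.0101 s.
At crossover x/V₁ = x/V₂ + tᵢ ⇒ x = tᵢ/(1/V₁ − 1/V₂) = 0.01008/(6.3052e-04 − 1.9354e-04) = 23.07 m.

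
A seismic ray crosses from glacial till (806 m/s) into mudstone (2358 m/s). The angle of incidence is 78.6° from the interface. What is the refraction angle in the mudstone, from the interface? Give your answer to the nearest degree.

Angle from the normal: 90° − 78.6° = 11.4°.
Snell's law: sin θ₂ = (V₂/V₁)·sin θ₁ = (2358/806)·sin 11.4° = 0.5783.
θ₂ = arcsin 0.5783 = 35.33° from the normal.
From the interface: 90° − 35.33° = 54.67°.

55°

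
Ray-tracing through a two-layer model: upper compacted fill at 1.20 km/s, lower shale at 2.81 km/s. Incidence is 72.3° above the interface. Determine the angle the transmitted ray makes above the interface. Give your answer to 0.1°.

Angle from the normal: 90° − 72.3° = 17.7°.
sin θ₁/V₁ = sin θ₂/V₂ ⇒ sin θ₂ = 2.81·sin 17.7°/1.20 = 2.81·0.3040/1.20 = 0.7119.
θ₂ = arcsin 0.7119 = 45.39° from the normal.
From the interface: 90° − 45.39° = 44.61°.

44.6°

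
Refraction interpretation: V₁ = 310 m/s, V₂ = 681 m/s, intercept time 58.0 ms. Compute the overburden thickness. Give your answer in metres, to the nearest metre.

θ_c = arcsin(310/681) = 27.08°; cos θ_c = 0.8904.
tᵢ = 2h cos θ_c/V₁ ⇒ h = tᵢ·V₁/(2 cos θ_c) = 0.058·310/(2·0.8904) = 10.10 m.

10 m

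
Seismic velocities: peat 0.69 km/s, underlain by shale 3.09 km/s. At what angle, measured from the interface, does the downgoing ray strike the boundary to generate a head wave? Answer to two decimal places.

77.10°

Critical incidence: sin θ_c = V₁/V₂ = 0.69/3.09 = 0.2233.
θ_c = arcsin 0.2233 = 12.90°.
Measured from the interface: 90° − 12.90° = 77.10°.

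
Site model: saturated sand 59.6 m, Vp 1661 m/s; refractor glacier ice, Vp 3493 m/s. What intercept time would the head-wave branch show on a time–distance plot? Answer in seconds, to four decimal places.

θ_c = arcsin(V₁/V₂) = arcsin(1661/3493) = 28.39°; cos θ_c = 0.8797.
tᵢ = 2h·cos θ_c / V₁ = 2·59.6·0.8797 / 1661 = 0.06313 s.

0.0631 s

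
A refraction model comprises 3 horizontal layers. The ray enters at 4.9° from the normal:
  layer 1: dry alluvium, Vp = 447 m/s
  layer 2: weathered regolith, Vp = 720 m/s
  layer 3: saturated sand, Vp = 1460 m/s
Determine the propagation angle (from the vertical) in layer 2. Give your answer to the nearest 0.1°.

Snell's law across each interface conserves sin θ / V, so sin θ_2 = V_2·sin θ₁/V₁.
sin θ_2 = 720 × sin 4.9° / 447 = 0.1376.
θ_2 = arcsin 0.1376 = 7.91°.

7.9°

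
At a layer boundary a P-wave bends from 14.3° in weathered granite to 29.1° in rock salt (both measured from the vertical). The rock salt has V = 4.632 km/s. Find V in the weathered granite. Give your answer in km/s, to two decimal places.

2.35 km/s

Snell's law: sin 14.3°/V₁ = sin 29.1°/V₂.
V₁ = V₂·sin 14.3°/sin 29.1° = 4.632 × 0.5079 = 2.35 km/s.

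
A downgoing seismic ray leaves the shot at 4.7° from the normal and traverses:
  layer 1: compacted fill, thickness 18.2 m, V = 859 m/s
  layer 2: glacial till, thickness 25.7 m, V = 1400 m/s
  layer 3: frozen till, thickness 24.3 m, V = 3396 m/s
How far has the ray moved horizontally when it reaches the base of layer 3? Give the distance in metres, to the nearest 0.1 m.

p = sin θ₁/V₁ = sin 4.7°/859 = 9.5388e-05 s/m is conserved through the stack.
Layer 1: θ = 4.70°; offset = 18.2·tan 4.70° = 1.496 m.
Layer 2: sin θ = p·1400 = 0.1335 → θ = 7.67°; offset = 25.7·tan 7.67° = 3.463 m.
Layer 3: sin θ = p·3396 = 0.3239 → θ = 18.90°; offset = 24.3·tan 18.90° = 8.320 m.
Σ offsets = 13.280 m.

13.3 m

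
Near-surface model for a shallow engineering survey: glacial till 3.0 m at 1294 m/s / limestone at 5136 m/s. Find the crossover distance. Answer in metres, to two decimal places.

x_cross = 2h·√((V₂+V₁)/(V₂−V₁)).
(V₂+V₁)/(V₂−V₁) = (5136+1294)/(5136−1294) = 1.6736; √ = 1.2937.
x_cross = 2·3.0·1.2937 = 7.76 m.

7.76 m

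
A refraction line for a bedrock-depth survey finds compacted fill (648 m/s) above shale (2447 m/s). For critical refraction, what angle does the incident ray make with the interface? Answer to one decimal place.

At critical incidence the refracted ray runs along the interface (θ₂ = 90°), so sin θ_c = V₁/V₂.
θ_c = arcsin(648/2447) = arcsin 0.2648 = 15.36°.
Measured from the interface: 90° − 15.36° = 74.64°.

74.6°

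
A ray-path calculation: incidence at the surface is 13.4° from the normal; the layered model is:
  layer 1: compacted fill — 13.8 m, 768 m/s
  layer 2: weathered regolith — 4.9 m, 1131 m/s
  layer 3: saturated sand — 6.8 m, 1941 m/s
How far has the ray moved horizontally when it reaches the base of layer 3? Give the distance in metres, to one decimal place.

10.0 m

p = sin θ₁/V₁ = sin 13.4°/768 = 3.0176e-04 s/m is conserved through the stack.
Layer 1: θ = 13.40°; offset = 13.8·tan 13.40° = 3.288 m.
Layer 2: sin θ = p·1131 = 0.3413 → θ = 19.96°; offset = 4.9·tan 19.96° = 1.779 m.
Layer 3: sin θ = p·1941 = 0.5857 → θ = 35.85°; offset = 6.8·tan 35.85° = 4.914 m.
Total horizontal offset = 9.981 m.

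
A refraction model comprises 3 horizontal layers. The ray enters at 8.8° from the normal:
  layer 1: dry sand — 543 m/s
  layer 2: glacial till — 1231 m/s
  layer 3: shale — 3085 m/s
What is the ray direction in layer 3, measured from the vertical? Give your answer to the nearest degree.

Ray parameter p = sin 8.8° / 543 = 2.8174e-04 s/m.
sin θ_3 = p·V_3 = 2.8174e-04 × 3085 = 0.8692.
θ_3 = 60.36° from the vertical.

60°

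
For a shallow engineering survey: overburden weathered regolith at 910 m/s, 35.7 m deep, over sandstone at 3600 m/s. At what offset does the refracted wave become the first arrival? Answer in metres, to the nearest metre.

x_cross = 2h·√((V₂+V₁)/(V₂−V₁)).
(V₂+V₁)/(V₂−V₁) = (3600+910)/(3600−910) = 1.6766; √ = 1.2948.
x_cross = 2·35.7·1.2948 = 92.45 m.

92 m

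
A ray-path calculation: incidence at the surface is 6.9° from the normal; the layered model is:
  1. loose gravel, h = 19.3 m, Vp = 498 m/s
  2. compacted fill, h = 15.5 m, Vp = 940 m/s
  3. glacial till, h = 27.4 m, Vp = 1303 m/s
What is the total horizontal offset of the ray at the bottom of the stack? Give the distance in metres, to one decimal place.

15.0 m

p = sin θ₁/V₁ = sin 6.9°/498 = 2.4124e-04 s/m is conserved through the stack.
Layer 1: θ = 6.90°; offset = 19.3·tan 6.90° = 2.336 m.
Layer 2: sin θ = p·940 = 0.2268 → θ = 13.11°; offset = 15.5·tan 13.11° = 3.609 m.
Layer 3: sin θ = p·1303 = 0.3143 → θ = 18.32°; offset = 27.4·tan 18.32° = 9.073 m.
Total horizontal offset = 15.017 m.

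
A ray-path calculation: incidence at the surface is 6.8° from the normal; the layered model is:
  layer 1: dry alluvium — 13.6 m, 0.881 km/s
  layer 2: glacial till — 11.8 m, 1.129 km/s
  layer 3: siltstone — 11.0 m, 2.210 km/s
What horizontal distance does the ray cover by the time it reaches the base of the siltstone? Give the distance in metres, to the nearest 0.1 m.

Ray parameter p = sin 6.8° / 0.881 km/s = 1.3440e-01 s/km.
Layer 1: θ = 6.80°; offset = 13.6·tan 6.80° = 1.622 m.
Layer 2: sin θ = p·1.129 = 0.1517 → θ = 8.73°; offset = 11.8·tan 8.73° = 1.811 m.
Layer 3: sin θ = p·2.210 = 0.2970 → θ = 17.28°; offset = 11.0·tan 17.28° = 3.422 m.
Summing the layer offsets gives 6.855 m.

6.9 m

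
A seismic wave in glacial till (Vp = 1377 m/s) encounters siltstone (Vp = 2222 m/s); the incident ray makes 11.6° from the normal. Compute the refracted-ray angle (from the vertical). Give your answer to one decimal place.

sin θ₁/V₁ = sin θ₂/V₂ ⇒ sin θ₂ = 2222·sin 11.6°/1377 = 2222·0.2011/1377 = 0.3245.
θ₂ = sin⁻¹(0.3245) = 18.93° (from vertical).

18.9°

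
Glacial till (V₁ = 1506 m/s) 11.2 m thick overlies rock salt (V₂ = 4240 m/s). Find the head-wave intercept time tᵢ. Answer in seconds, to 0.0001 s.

tᵢ = 2h·√(V₂²−V₁²)/(V₁V₂).
√(V₂²−V₁²) = √(4240²−1506²) = 3963.5 m/s.
tᵢ = 2·11.2·3963.5/(1506·4240) = 0.01390 s.

0.0139 s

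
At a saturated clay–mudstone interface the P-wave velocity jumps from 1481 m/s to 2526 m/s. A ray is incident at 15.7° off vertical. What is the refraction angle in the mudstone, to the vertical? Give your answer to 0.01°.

27.49°

Snell's law: sin θ₂ = (V₂/V₁)·sin θ₁ = (2526/1481)·sin 15.7° = 0.4615.
θ₂ = sin⁻¹(0.4615) = 27.49° (from vertical).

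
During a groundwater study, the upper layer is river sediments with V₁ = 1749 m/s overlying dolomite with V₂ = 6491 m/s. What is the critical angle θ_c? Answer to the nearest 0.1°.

15.6°

At critical incidence the refracted ray runs along the interface (θ₂ = 90°), so sin θ_c = V₁/V₂.
θ_c = arcsin(1749/6491) = arcsin 0.2695 = 15.63°.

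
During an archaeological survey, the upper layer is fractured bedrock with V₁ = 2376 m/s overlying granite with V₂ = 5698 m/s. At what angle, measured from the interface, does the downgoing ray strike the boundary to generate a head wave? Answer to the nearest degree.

65°

Critical incidence: sin θ_c = V₁/V₂ = 2376/5698 = 0.4170.
θ_c = arcsin 0.4170 = 24.64°.
Measured from the interface: 90° − 24.64° = 65.36°.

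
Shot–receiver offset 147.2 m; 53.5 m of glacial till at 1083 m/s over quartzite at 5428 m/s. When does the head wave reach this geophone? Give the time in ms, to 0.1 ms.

t = x/V₂ + 2h·√(V₂²−V₁²)/(V₁V₂).
√(V₂²−V₁²) = √(5428²−1083²) = 5318.9 m/s; delay term = 2·53.5·5318.9/(1083·5428) = 0.09681 s.
t = 147.2/5428 + 0.09681 = 0.12393 s.

123.9 ms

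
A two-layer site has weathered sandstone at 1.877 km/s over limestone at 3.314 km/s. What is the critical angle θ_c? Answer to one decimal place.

34.5°

Critical incidence: sin θ_c = V₁/V₂ = 1.877/3.314 = 0.5664.
θ_c = arcsin 0.5664 = 34.50°.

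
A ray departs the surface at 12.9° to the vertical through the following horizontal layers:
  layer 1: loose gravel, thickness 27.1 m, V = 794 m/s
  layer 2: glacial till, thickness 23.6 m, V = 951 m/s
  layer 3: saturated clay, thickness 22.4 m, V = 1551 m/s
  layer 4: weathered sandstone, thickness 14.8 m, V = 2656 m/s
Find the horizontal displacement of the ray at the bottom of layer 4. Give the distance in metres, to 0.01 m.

40.23 m

Ray parameter p = sin 12.9° / 794 m/s = 2.8117e-04 s/m.
Layer 1: θ = 12.90°; offset = 27.1·tan 12.90° = 6.2067 m.
Layer 2: sin θ = p·951 = 0.2674 → θ = 15.51°; offset = 23.6·tan 15.51° = 6.5490 m.
Layer 3: sin θ = p·1551 = 0.4361 → θ = 25.86°; offset = 22.4·tan 25.86° = 10.8552 m.
Layer 4: sin θ = p·2656 = 0.7468 → θ = 48.31°; offset = 14.8·tan 48.31° = 16.6189 m.
Σ offsets = 40.2297 m.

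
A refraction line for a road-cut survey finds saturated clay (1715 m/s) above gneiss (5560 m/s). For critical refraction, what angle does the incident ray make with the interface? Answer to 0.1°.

72.0°

At critical incidence the refracted ray runs along the interface (θ₂ = 90°), so sin θ_c = V₁/V₂.
θ_c = arcsin(1715/5560) = arcsin 0.3085 = 17.97°.
Measured from the interface: 90° − 17.97° = 72.03°.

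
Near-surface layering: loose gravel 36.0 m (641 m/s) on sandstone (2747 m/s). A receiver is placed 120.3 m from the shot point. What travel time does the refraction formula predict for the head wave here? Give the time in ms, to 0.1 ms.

153.0 ms

t = x/V₂ + 2h·√(V₂²−V₁²)/(V₁V₂).
√(V₂²−V₁²) = √(2747²−641²) = 2671.2 m/s; delay term = 2·36.0·2671.2/(641·2747) = 0.10922 s.
t = 120.3/2747 + 0.10922 = 0.15302 s.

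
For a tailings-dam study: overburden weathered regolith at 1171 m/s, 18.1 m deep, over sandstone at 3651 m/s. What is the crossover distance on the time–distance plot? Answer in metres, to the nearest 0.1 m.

50.5 m

θ_c = arcsin(1171/3651) = 18.71°, so cos θ_c = 0.9472 and tᵢ = 2h cos θ_c/V₁ = 0.0293 s.
At crossover x/V₁ = x/V₂ + tᵢ ⇒ x = tᵢ/(1/V₁ − 1/V₂) = 0.02928/(8.5397e-04 − 2.7390e-04) = 50.48 m.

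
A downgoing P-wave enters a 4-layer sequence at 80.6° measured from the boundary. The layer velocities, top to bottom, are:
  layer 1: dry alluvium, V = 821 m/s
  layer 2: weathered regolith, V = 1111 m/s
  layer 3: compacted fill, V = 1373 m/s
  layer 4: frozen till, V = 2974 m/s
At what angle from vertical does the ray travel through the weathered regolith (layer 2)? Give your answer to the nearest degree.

13°

From the normal: θ₁ = 90° − 80.6° = 9.4°.
Snell's law across each interface conserves sin θ / V, so sin θ_2 = V_2·sin θ₁/V₁.
sin θ_2 = 1111 × sin 9.4° / 821 = 0.2210.
θ_2 = arcsin 0.2210 = 12.77°.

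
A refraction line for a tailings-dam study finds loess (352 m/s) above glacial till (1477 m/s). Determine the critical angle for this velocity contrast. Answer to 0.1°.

13.8°

At critical incidence the refracted ray runs along the interface (θ₂ = 90°), so sin θ_c = V₁/V₂.
θ_c = arcsin(352/1477) = arcsin 0.2383 = 13.79°.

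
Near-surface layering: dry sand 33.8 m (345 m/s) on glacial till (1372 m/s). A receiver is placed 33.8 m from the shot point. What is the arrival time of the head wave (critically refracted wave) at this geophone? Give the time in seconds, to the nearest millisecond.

θ_c = arcsin(V₁/V₂) = arcsin(345/1372) = 14.56°, cos θ_c = 0.9679.
Intercept time tᵢ = 2h cos θ_c / V₁ = 2·33.8·0.9679/345 = 0.18965 s.
t = x/V₂ + tᵢ = 33.8/1372 + 0.18965 = 0.21428 s.

0.214 s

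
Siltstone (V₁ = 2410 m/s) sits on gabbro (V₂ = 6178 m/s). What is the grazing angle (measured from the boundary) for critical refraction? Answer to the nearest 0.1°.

Critical incidence: sin θ_c = V₁/V₂ = 2410/6178 = 0.3901.
θ_c = arcsin 0.3901 = 22.96°.
Measured from the interface: 90° − 22.96° = 67.04°.

67.0°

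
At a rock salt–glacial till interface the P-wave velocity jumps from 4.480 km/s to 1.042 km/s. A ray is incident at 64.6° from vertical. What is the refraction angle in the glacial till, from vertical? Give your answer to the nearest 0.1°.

12.1°

sin θ₁/V₁ = sin θ₂/V₂ ⇒ sin θ₂ = 1.042·sin 64.6°/4.480 = 1.042·0.9033/4.480 = 0.2101.
θ₂ = arcsin 0.2101 = 12.13° from the normal.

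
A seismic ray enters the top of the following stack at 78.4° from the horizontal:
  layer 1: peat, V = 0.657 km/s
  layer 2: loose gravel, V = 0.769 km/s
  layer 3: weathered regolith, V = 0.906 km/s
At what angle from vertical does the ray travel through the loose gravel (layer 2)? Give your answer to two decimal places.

13.61°

From the normal: θ₁ = 90° − 78.4° = 11.6°.
Ray parameter p = sin 11.6° / 0.657 = 3.0605e-01 s/km.
sin θ_2 = p·V_2 = 3.0605e-01 × 0.769 = 0.2354.
θ_2 = arcsin 0.2354 = 13.61°.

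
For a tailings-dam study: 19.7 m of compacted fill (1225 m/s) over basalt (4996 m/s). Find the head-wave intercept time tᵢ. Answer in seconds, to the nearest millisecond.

tᵢ = 2h·√(V₂²−V₁²)/(V₁V₂).
√(V₂²−V₁²) = √(4996²−1225²) = 4843.5 m/s.
tᵢ = 2·19.7·4843.5/(1225·4996) = 0.03118 s.

0.031 s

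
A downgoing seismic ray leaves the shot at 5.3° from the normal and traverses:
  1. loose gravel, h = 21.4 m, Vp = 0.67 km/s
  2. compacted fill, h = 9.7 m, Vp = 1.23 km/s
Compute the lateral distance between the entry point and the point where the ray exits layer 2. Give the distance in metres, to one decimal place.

Apply Snell's law at each interface; in layer i the horizontal offset is hᵢ·tan θᵢ.
Layer 1: θ = 5.30°; offset = 21.4·tan 5.30° = 1.985 m.
Layer 2: sin θ = 1.23·sin 5.3°/0.67 = 0.1696, θ = 9.76°; offset = 9.7·tan 9.76° = 1.669 m.
Summing the layer offsets gives 3.654 m.

3.7 m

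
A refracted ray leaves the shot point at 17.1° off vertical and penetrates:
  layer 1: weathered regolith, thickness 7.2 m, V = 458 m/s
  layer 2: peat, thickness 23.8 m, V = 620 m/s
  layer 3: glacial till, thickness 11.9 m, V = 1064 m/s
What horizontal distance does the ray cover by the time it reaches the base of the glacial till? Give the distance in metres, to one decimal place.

23.7 m

p = sin θ₁/V₁ = sin 17.1°/458 = 6.4201e-04 s/m is conserved through the stack.
Layer 1: θ = 17.10°; offset = 7.2·tan 17.10° = 2.215 m.
Layer 2: sin θ = p·620 = 0.3980 → θ = 23.46°; offset = 23.8·tan 23.46° = 10.327 m.
Layer 3: sin θ = p·1064 = 0.6831 → θ = 43.09°; offset = 11.9·tan 43.09° = 11.130 m.
Total horizontal offset = 23.672 m.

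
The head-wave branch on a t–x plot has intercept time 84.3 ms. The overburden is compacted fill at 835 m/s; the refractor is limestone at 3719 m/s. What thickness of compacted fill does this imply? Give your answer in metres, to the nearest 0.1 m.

h = tᵢ·V₁·V₂ / (2·√(V₂²−V₁²)).
√(V₂²−V₁²) = √(3719² − 835²) = 3624.0 m/s.
h = 0.0843 s × 835 × 3719 / (2 × 3624.0) = 36.12 m.

36.1 m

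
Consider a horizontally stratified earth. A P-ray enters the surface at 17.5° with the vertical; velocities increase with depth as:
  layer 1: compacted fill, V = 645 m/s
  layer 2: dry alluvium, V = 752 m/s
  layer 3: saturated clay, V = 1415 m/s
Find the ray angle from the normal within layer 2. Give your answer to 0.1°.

20.5°

Snell's law across each interface conserves sin θ / V, so sin θ_2 = V_2·sin θ₁/V₁.
sin θ_2 = 752 × sin 17.5° / 645 = 0.3506.
θ_2 = 20.52° from the vertical.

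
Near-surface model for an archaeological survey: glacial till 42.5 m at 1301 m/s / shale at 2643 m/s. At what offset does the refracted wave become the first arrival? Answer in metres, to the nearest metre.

146 m

x_cross = 2h·√((V₂+V₁)/(V₂−V₁)).
(V₂+V₁)/(V₂−V₁) = (2643+1301)/(2643−1301) = 2.9389; √ = 1.7143.
x_cross = 2·42.5·1.7143 = 145.72 m.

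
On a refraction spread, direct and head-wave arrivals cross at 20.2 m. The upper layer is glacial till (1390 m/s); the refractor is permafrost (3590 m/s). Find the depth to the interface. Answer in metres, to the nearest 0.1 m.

x_cross = 2h·√((V₂+V₁)/(V₂−V₁)) → h = x_cross / (2·√((V₂+V₁)/(V₂−V₁))).
√((V₂+V₁)/(V₂−V₁)) = √((3590+1390)/(3590−1390)) = 1.5045.
h = 20.2 / (2·1.5045) = 6.71 m.

6.7 m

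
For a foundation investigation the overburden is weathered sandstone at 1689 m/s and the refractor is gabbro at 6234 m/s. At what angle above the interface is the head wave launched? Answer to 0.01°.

At critical incidence the refracted ray runs along the interface (θ₂ = 90°), so sin θ_c = V₁/V₂.
θ_c = arcsin(1689/6234) = arcsin 0.2709 = 15.72°.
Measured from the interface: 90° − 15.72° = 74.28°.

74.28°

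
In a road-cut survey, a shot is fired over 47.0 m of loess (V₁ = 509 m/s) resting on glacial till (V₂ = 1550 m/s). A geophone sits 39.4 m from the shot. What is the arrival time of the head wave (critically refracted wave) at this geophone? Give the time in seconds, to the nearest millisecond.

θ_c = arcsin(V₁/V₂) = arcsin(509/1550) = 19.17°, cos θ_c = 0.9445.
Intercept time tᵢ = 2h cos θ_c / V₁ = 2·47.0·0.9445/509 = 0.17443 s.
t = x/V₂ + tᵢ = 39.4/1550 + 0.17443 = 0.19985 s.

0.200 s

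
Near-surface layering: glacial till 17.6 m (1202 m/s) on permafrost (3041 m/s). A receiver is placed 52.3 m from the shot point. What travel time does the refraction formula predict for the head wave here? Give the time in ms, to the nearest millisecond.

44 ms

t = x/V₂ + 2h·√(V₂²−V₁²)/(V₁V₂).
√(V₂²−V₁²) = √(3041²−1202²) = 2793.4 m/s; delay term = 2·17.6·2793.4/(1202·3041) = 0.02690 s.
t = 52.3/3041 + 0.02690 = 0.04410 s.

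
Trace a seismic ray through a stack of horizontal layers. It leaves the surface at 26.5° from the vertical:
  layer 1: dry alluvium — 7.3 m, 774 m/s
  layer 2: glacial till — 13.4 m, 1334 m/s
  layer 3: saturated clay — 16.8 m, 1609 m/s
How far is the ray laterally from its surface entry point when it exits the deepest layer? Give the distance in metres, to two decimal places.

Ray parameter p = sin 26.5° / 774 m/s = 5.7648e-04 s/m.
Layer 1: θ = 26.50°; offset = 7.3·tan 26.50° = 3.6396 m.
Layer 2: sin θ = p·1334 = 0.7690 → θ = 50.27°; offset = 13.4·tan 50.27° = 16.1213 m.
Layer 3: sin θ = p·1609 = 0.9276 → θ = 68.06°; offset = 16.8·tan 68.06° = 41.7025 m.
Σ offsets = 61.4634 m.

61.46 m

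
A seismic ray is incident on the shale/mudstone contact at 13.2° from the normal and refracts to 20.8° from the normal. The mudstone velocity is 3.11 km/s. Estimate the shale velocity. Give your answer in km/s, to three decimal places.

2.000 km/s

Snell's law: sin 13.2°/V₁ = sin 20.8°/V₂.
V₁ = V₂·sin 13.2°/sin 20.8° = 3.11 × 0.6430 = 2.000 km/s.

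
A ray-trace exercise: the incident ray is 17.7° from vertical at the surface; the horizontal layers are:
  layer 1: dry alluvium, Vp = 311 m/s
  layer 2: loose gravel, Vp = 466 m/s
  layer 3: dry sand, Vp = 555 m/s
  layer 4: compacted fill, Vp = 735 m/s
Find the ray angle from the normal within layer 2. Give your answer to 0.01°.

Ray parameter p = sin 17.7° / 311 = 9.7760e-04 s/m.
sin θ_2 = p·V_2 = 9.7760e-04 × 466 = 0.4556.
θ_2 = arcsin 0.4556 = 27.10°.

27.10°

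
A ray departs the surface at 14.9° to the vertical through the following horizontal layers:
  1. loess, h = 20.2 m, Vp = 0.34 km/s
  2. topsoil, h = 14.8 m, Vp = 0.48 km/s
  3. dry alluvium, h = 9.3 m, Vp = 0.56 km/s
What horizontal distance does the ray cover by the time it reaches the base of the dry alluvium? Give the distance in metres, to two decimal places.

15.49 m

Apply Snell's law at each interface; in layer i the horizontal offset is hᵢ·tan θᵢ.
Layer 1: θ = 14.90°; offset = 20.2·tan 14.90° = 5.3748 m.
Layer 2: sin θ = 0.48·sin 14.9°/0.34 = 0.3630, θ = 21.29°; offset = 14.8·tan 21.29° = 5.7659 m.
Layer 3: sin θ = 0.56·sin 14.9°/0.34 = 0.4235, θ = 25.06°; offset = 9.3·tan 25.06° = 4.3478 m.
Summing the layer offsets gives 15.4885 m.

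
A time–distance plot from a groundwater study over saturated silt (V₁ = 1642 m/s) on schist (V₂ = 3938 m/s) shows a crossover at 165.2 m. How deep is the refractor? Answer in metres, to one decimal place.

53.0 m

h = (x_cross/2)·√((V₂−V₁)/(V₂+V₁)).
(V₂−V₁)/(V₂+V₁) = (3938−1642)/(3938+1642) = 0.4115; √ = 0.6415.
h = (165.2/2)·0.6415 = 52.98 m.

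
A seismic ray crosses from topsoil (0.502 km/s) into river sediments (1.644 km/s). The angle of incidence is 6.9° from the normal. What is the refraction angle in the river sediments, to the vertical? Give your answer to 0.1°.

sin θ₁/V₁ = sin θ₂/V₂ ⇒ sin θ₂ = 1.644·sin 6.9°/0.502 = 1.644·0.1201/0.502 = 0.3934.
θ₂ = sin⁻¹(0.3934) = 23.17° (from vertical).

23.2°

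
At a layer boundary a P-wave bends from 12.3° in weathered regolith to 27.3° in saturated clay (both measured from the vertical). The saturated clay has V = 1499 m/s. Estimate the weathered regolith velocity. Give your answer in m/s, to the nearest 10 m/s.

Snell's law: sin 12.3°/V₁ = sin 27.3°/V₂.
V₁ = V₂·sin 12.3°/sin 27.3° = 1499 × 0.4645 = 696.25 m/s.

700 m/s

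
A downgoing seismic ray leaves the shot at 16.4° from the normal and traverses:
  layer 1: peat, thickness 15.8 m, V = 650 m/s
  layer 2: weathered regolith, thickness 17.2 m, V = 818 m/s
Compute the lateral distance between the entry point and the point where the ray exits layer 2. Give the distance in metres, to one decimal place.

Apply Snell's law at each interface; in layer i the horizontal offset is hᵢ·tan θᵢ.
Layer 1: θ = 16.40°; offset = 15.8·tan 16.40° = 4.650 m.
Layer 2: sin θ = 818·sin 16.4°/650 = 0.3553, θ = 20.81°; offset = 17.2·tan 20.81° = 6.538 m.
Σ offsets = 11.188 m.

11.2 m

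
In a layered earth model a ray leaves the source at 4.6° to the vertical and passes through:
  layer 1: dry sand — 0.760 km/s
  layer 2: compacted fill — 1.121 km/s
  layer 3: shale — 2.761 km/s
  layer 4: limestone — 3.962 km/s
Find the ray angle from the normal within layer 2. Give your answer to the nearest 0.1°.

6.8°

Snell's law across each interface conserves sin θ / V, so sin θ_2 = V_2·sin θ₁/V₁.
sin θ_2 = 1.121 × sin 4.6° / 0.760 = 0.1183.
θ_2 = 6.79° from the vertical.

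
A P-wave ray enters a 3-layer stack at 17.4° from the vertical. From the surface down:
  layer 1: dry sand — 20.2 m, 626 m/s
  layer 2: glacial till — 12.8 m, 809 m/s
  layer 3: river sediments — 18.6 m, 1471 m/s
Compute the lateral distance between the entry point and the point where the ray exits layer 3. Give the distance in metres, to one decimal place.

30.1 m

Ray parameter p = sin 17.4° / 626 m/s = 4.7770e-04 s/m.
Layer 1: θ = 17.40°; offset = 20.2·tan 17.40° = 6.330 m.
Layer 2: sin θ = p·809 = 0.3865 → θ = 22.73°; offset = 12.8·tan 22.73° = 5.363 m.
Layer 3: sin θ = p·1471 = 0.7027 → θ = 44.64°; offset = 18.6·tan 44.64° = 18.370 m.
Summing the layer offsets gives 30.064 m.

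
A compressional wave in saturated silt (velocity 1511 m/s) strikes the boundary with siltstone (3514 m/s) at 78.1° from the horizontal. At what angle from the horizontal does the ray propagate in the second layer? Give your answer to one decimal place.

Angle from the normal: 90° − 78.1° = 11.9°.
sin θ₁/V₁ = sin θ₂/V₂ ⇒ sin θ₂ = 3514·sin 11.9°/1511 = 3514·0.2062/1511 = 0.4796.
θ₂ = sin⁻¹(0.4796) = 28.66° (from vertical).
From the interface: 90° − 28.66° = 61.34°.

61.3°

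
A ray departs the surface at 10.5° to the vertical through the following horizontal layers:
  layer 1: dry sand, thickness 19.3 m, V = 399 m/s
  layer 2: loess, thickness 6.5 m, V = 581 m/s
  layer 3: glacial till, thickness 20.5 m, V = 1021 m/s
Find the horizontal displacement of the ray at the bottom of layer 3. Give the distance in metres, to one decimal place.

16.2 m

p = sin θ₁/V₁ = sin 10.5°/399 = 4.5673e-04 s/m is conserved through the stack.
Layer 1: θ = 10.50°; offset = 19.3·tan 10.50° = 3.577 m.
Layer 2: sin θ = p·581 = 0.2654 → θ = 15.39°; offset = 6.5·tan 15.39° = 1.789 m.
Layer 3: sin θ = p·1021 = 0.4663 → θ = 27.80°; offset = 20.5·tan 27.80° = 10.807 m.
Σ offsets = 16.173 m.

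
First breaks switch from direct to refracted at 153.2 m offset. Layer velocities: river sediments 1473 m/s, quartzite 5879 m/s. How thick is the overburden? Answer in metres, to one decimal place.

59.3 m

h = (x_cross/2)·√((V₂−V₁)/(V₂+V₁)).
(V₂−V₁)/(V₂+V₁) = (5879−1473)/(5879+1473) = 0.5993; √ = 0.7741.
h = (153.2/2)·0.7741 = 59.30 m.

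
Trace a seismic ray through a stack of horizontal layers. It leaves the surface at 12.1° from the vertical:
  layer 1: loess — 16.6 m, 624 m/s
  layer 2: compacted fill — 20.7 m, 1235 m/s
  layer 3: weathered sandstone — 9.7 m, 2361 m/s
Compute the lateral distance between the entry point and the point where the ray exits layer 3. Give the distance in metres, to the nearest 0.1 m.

p = sin θ₁/V₁ = sin 12.1°/624 = 3.3593e-04 s/m is conserved through the stack.
Layer 1: θ = 12.10°; offset = 16.6·tan 12.10° = 3.559 m.
Layer 2: sin θ = p·1235 = 0.4149 → θ = 24.51°; offset = 20.7·tan 24.51° = 9.438 m.
Layer 3: sin θ = p·2361 = 0.7931 → θ = 52.48°; offset = 9.7·tan 52.48° = 12.631 m.
Total horizontal offset = 25.629 m.

25.6 m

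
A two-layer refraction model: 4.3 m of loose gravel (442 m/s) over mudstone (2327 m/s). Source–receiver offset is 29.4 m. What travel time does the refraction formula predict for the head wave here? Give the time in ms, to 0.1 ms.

31.7 ms

t = x/V₂ + 2h·√(V₂²−V₁²)/(V₁V₂).
√(V₂²−V₁²) = √(2327²−442²) = 2284.6 m/s; delay term = 2·4.3·2284.6/(442·2327) = 0.01910 s.
t = 29.4/2327 + 0.01910 = 0.03174 s.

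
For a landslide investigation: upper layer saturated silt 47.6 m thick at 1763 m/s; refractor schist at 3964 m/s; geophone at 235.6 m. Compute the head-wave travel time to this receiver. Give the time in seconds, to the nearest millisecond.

t = x/V₂ + 2h·√(V₂²−V₁²)/(V₁V₂).
√(V₂²−V₁²) = √(3964²−1763²) = 3550.4 m/s; delay term = 2·47.6·3550.4/(1763·3964) = 0.04836 s.
t = 235.6/3964 + 0.04836 = 0.10780 s.

0.108 s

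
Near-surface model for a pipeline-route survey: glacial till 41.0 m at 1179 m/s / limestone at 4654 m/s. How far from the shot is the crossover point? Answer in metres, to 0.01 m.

106.24 m

x_cross = 2h·√((V₂+V₁)/(V₂−V₁)).
(V₂+V₁)/(V₂−V₁) = (4654+1179)/(4654−1179) = 1.6786; √ = 1.2956.
x_cross = 2·41.0·1.2956 = 106.24 m.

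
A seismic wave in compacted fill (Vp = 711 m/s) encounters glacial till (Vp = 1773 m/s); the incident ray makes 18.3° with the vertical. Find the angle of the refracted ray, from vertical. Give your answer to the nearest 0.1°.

51.5°

Snell's law: sin θ₂ = (V₂/V₁)·sin θ₁ = (1773/711)·sin 18.3° = 0.7830.
θ₂ = arcsin 0.7830 = 51.54° from the normal.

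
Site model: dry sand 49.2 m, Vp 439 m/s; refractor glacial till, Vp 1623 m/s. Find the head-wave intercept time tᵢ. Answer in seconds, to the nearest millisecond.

0.216 s

tᵢ = 2h·√(V₂²−V₁²)/(V₁V₂).
√(V₂²−V₁²) = √(1623²−439²) = 1562.5 m/s.
tᵢ = 2·49.2·1562.5/(439·1623) = 0.21579 s.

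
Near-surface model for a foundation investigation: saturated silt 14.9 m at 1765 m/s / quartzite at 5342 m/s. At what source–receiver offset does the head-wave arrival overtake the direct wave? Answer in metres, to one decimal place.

θ_c = arcsin(1765/5342) = 19.29°, so cos θ_c = 0.9438 and tᵢ = 2h cos θ_c/V₁ = 0.0159 s.
At crossover x/V₁ = x/V₂ + tᵢ ⇒ x = tᵢ/(1/V₁ − 1/V₂) = 0.01594/(5.6657e-04 − 1.8720e-04) = 42.00 m.

42.0 m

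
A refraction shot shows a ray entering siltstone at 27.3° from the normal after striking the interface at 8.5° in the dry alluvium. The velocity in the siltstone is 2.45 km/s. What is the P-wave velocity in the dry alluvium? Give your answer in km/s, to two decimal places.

0.79 km/s

sin 8.5° = 0.1478; sin 27.3° = 0.4586.
V₁ = V₂·(sin θ₁/sin θ₂) = 2.45·(0.1478/0.4586) = 0.79 km/s.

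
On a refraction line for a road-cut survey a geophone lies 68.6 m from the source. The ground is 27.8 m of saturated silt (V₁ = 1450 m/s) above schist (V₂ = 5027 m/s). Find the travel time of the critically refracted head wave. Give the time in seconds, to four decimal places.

0.0504 s

t = x/V₂ + 2h·√(V₂²−V₁²)/(V₁V₂).
√(V₂²−V₁²) = √(5027²−1450²) = 4813.3 m/s; delay term = 2·27.8·4813.3/(1450·5027) = 0.03672 s.
t = 68.6/5027 + 0.03672 = 0.05036 s.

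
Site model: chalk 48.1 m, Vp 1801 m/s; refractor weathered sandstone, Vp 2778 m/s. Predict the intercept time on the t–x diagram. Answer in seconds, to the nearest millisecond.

θ_c = arcsin(V₁/V₂) = arcsin(1801/2778) = 40.41°; cos θ_c = 0.7614.
tᵢ = 2h·cos θ_c / V₁ = 2·48.1·0.7614 / 1801 = 0.04067 s.

0.041 s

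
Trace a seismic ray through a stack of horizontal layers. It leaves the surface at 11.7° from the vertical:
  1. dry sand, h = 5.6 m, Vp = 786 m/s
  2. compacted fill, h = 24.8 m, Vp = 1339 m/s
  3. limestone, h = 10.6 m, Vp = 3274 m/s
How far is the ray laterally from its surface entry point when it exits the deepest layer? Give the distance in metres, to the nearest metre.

27 m

Ray parameter p = sin 11.7° / 786 m/s = 2.5800e-04 s/m.
Layer 1: θ = 11.70°; offset = 5.6·tan 11.70° = 1.160 m.
Layer 2: sin θ = p·1339 = 0.3455 → θ = 20.21°; offset = 24.8·tan 20.21° = 9.130 m.
Layer 3: sin θ = p·3274 = 0.8447 → θ = 57.64°; offset = 10.6·tan 57.64° = 16.728 m.
Σ offsets = 27.017 m.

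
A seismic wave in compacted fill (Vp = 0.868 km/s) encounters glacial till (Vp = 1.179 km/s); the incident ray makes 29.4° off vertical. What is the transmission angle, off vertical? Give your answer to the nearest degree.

42°

Snell's law: sin θ₂ = (V₂/V₁)·sin θ₁ = (1.179/0.868)·sin 29.4° = 0.6668.
θ₂ = sin⁻¹(0.6668) = 41.82° (from vertical).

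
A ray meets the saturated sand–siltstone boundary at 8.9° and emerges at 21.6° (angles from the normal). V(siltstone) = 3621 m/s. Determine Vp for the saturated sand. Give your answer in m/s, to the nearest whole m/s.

Snell's law: sin 8.9°/V₁ = sin 21.6°/V₂.
V₁ = V₂·sin 8.9°/sin 21.6° = 3621 × 0.4203 = 1521.78 m/s.

1522 m/s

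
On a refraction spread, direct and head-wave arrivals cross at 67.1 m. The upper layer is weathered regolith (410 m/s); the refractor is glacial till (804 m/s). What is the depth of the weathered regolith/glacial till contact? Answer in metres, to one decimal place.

19.1 m

h = (x_cross/2)·√((V₂−V₁)/(V₂+V₁)).
(V₂−V₁)/(V₂+V₁) = (804−410)/(804+410) = 0.3245; √ = 0.5697.
h = (67.1/2)·0.5697 = 19.11 m.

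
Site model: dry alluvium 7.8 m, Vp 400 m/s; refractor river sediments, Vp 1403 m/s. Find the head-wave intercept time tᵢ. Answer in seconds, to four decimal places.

0.0374 s

tᵢ = 2h·√(V₂²−V₁²)/(V₁V₂).
√(V₂²−V₁²) = √(1403²−400²) = 1344.8 m/s.
tᵢ = 2·7.8·1344.8/(400·1403) = 0.03738 s.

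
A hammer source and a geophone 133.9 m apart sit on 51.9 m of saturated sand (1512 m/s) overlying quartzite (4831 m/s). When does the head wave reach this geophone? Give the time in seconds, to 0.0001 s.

t = x/V₂ + 2h·√(V₂²−V₁²)/(V₁V₂).
√(V₂²−V₁²) = √(4831²−1512²) = 4588.3 m/s; delay term = 2·51.9·4588.3/(1512·4831) = 0.06520 s.
t = 133.9/4831 + 0.06520 = 0.09292 s.

0.0929 s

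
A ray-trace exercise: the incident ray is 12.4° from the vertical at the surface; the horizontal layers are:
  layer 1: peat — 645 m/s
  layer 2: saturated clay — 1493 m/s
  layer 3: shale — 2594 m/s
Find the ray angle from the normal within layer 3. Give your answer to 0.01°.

59.72°

Snell's law across each interface conserves sin θ / V, so sin θ_3 = V_3·sin θ₁/V₁.
sin θ_3 = 2594 × sin 12.4° / 645 = 0.8636.
θ_3 = arcsin 0.8636 = 59.72°.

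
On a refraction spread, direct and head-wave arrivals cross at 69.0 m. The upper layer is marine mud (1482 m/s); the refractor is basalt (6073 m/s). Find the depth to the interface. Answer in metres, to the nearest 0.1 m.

h = (x_cross/2)·√((V₂−V₁)/(V₂+V₁)).
(V₂−V₁)/(V₂+V₁) = (6073−1482)/(6073+1482) = 0.6077; √ = 0.7795.
h = (69.0/2)·0.7795 = 26.89 m.

26.9 m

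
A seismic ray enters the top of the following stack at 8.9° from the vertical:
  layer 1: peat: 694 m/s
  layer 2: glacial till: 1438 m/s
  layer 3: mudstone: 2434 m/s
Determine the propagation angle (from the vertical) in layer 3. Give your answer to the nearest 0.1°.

32.9°

Snell's law across each interface conserves sin θ / V, so sin θ_3 = V_3·sin θ₁/V₁.
sin θ_3 = 2434 × sin 8.9° / 694 = 0.5426.
θ_3 = arcsin 0.5426 = 32.86°.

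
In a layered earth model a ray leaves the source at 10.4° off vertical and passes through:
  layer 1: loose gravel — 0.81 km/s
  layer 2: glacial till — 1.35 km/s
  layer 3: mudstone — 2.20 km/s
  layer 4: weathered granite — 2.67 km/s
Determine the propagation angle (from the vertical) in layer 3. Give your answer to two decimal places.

Ray parameter p = sin 10.4° / 0.81 = 2.2286e-01 s/km.
sin θ_3 = p·V_3 = 2.2286e-01 × 2.20 = 0.4903.
θ_3 = arcsin 0.4903 = 29.36°.

29.36°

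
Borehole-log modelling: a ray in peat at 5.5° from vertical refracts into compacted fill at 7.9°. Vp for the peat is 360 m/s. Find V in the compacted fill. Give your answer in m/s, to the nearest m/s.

516 m/s

Snell's law: sin 5.5°/V₁ = sin 7.9°/V₂.
V₂ = V₁·sin 7.9°/sin 5.5° = 360 × 1.4340 = 516.25 m/s.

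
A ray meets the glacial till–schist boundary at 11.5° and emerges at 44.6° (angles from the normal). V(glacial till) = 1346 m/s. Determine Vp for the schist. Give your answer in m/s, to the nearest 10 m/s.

Snell's law: sin 11.5°/V₁ = sin 44.6°/V₂.
V₂ = V₁·sin 44.6°/sin 11.5° = 1346 × 3.5219 = 4740.47 m/s.

4740 m/s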